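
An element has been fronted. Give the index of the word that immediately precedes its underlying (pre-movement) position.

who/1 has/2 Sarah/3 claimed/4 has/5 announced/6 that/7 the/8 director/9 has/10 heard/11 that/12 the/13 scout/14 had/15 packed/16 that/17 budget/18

The displaced element is "who" (word 1).
It is linked across 1 clause boundary (Ø).
It functions as the subject of "announced", so the gap sits immediately after word 4 ("claimed").
Base order: Sarah has claimed that who has announced that the director has heard that the scout had packed that budget.

4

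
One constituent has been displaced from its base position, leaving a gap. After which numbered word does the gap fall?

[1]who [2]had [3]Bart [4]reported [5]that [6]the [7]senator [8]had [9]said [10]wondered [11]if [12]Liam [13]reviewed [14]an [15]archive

9

The displaced element is "who" (word 1).
It is linked across 2 clause boundaries (that → Ø).
It functions as the subject of "wondered", so the gap sits immediately after word 9 ("said").
Base order: Bart had reported that the senator had said who wondered if Liam reviewed an archive.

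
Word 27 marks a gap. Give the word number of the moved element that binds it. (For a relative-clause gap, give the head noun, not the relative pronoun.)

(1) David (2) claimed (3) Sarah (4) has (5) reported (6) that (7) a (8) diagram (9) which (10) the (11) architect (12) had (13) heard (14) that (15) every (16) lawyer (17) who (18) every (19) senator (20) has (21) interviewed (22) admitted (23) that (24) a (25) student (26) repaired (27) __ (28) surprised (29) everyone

8

The gap at 27 is the object of "repaired", inside a relative clause.
The relative pronoun is "which" (word 9); it is bound by the head noun immediately before it.
Its filler is the head noun "diagram", at word 8.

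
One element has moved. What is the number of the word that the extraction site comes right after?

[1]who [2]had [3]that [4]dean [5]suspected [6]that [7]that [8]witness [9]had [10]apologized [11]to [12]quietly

The displaced element is "who" (word 1).
It is linked across 1 clause boundary (that).
It functions as the object of the preposition "to" of "apologized", so the gap sits immediately after word 11 ("to").
Base order: That dean had suspected that that witness had apologized to who quietly.

11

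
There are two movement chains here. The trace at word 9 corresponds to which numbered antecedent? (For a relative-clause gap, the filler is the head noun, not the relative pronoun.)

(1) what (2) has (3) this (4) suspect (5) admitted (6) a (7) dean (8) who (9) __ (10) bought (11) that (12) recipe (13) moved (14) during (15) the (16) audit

The marked gap is inside the relative clause, the subject of "bought".
Its filler is the head noun "dean" (via "who"), at word 7.
(The other dependency links word 1 to a gap after word 13.)

7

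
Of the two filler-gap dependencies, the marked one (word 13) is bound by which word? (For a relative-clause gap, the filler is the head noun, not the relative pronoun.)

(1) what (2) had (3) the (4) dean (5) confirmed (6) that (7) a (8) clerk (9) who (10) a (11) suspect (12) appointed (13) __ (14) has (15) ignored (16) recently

8

The marked gap is inside the relative clause, the direct object of "appointed".
Its filler is the head noun "clerk" (via "who"), at word 8.
(The other dependency links word 1 to a gap after word 15.)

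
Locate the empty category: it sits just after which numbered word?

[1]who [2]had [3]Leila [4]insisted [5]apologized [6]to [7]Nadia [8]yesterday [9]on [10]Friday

The displaced element is "who" (word 1).
It is linked across 1 clause boundary (Ø).
It functions as the subject of "apologized", so the gap sits immediately after word 4 ("insisted").
Base order: Leila had insisted that who apologized to Nadia yesterday on Friday.

4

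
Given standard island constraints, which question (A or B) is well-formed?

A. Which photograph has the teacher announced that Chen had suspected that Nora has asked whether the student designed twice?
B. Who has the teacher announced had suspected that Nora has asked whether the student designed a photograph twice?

In A, the wh-phrase is extracted from inside a wh-island (introduced by "whether"), which blocks movement.
In B, the extraction path crosses only that-complement boundaries, which are transparent.
So B is grammatical.

B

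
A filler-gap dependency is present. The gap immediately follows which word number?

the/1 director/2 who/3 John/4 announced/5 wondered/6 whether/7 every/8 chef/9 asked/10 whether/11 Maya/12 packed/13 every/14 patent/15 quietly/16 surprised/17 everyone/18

The displaced element is "the director" (word 2).
It is linked across 1 clause boundary (Ø).
It functions as the subject of "wondered", so the gap sits immediately after word 5 ("announced").
Base order: John announced that the director wondered whether every chef asked whether Maya packed every patent quietly.

5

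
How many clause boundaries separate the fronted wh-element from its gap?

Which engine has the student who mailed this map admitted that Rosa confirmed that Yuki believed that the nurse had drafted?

3

"which engine" is extracted from the object of "drafted".
Boundaries crossed, outermost first: [that], [that], [that] — 3 in total.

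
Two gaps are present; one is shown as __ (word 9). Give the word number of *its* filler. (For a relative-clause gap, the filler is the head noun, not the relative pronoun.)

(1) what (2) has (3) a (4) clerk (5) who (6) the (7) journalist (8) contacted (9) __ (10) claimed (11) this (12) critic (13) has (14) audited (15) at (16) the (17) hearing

The marked gap is inside the relative clause, the direct object of "contacted".
Its filler is the head noun "clerk" (via "who"), at word 4.
(The other dependency links word 1 to a gap after word 14.)

4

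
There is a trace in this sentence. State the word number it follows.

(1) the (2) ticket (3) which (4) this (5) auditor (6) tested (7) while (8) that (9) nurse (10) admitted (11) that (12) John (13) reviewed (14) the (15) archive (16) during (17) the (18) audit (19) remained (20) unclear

6

The displaced element is "the ticket" (word 2).
It functions as the direct object of "tested", so the gap sits immediately after word 6 ("tested").
Base order: This auditor tested the ticket while that nurse admitted that John reviewed the archive during the audit.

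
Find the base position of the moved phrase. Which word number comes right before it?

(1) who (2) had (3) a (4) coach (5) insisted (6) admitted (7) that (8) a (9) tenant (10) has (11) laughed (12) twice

5

The displaced element is "who" (word 1).
It is linked across 1 clause boundary (Ø).
It functions as the subject of "admitted", so the gap sits immediately after word 5 ("insisted").
Base order: A coach had insisted who admitted that a tenant has laughed twice.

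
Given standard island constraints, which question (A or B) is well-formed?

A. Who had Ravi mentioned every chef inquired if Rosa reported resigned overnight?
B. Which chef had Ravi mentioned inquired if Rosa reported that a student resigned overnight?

B

In A, the wh-phrase is extracted from inside a wh-island (introduced by "if"), which blocks movement.
In B, the extraction path crosses only that-complement boundaries, which are transparent.
So B is grammatical.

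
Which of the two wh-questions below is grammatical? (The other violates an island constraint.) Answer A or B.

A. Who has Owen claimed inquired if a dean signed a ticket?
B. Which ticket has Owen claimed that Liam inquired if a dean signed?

In B, the wh-phrase is extracted from inside a wh-island (introduced by "if"), which blocks movement.
In A, the extraction path crosses only that-complement boundaries, which are transparent.
So A is grammatical.

A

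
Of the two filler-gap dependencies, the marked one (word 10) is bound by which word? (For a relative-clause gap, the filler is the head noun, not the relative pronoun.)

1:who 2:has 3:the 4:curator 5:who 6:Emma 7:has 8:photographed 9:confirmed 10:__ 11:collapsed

The marked gap is the subject of "collapsed".
Its filler is the fronted wh-phrase "who", at word 1.
(The other dependency links word 4 to a gap after word 8.)

1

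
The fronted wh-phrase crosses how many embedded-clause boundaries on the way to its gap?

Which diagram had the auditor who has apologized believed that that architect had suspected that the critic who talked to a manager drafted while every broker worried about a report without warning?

"which diagram" is extracted from the object of "drafted".
Boundaries crossed, outermost first: [that], [that] — 2 in total.

2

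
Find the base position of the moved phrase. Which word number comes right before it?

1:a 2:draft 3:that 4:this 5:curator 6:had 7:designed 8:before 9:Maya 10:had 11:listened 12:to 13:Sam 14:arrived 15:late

7

The displaced element is "a draft" (word 2).
It functions as the direct object of "designed", so the gap sits immediately after word 7 ("designed").
Base order: This curator had designed a draft before Maya had listened to Sam.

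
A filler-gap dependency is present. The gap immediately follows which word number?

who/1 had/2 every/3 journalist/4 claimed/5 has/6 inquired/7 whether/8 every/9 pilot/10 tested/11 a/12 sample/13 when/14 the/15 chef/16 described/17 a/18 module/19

5

The displaced element is "who" (word 1).
It is linked across 1 clause boundary (Ø).
It functions as the subject of "inquired", so the gap sits immediately after word 5 ("claimed").
Base order: Every journalist had claimed that who has inquired whether every pilot tested a sample when the chef described a module.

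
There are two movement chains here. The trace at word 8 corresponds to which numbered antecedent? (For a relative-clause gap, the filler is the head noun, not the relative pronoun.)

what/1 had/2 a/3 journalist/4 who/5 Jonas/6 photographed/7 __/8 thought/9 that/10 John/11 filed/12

The marked gap is inside the relative clause, the direct object of "photographed".
Its filler is the head noun "journalist" (via "who"), at word 4.
(The other dependency links word 1 to a gap after word 12.)

4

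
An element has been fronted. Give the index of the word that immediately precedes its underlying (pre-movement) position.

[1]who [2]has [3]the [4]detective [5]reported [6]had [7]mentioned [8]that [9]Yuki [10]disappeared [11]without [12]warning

The displaced element is "who" (word 1).
It is linked across 1 clause boundary (Ø).
It functions as the subject of "mentioned", so the gap sits immediately after word 5 ("reported").
Base order: The detective has reported who had mentioned that Yuki disappeared without warning.

5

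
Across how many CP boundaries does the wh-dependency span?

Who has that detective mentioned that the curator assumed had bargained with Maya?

2

"who" is extracted from the subject of "bargained".
Boundaries crossed, outermost first: [that], [Ø] — 2 in total.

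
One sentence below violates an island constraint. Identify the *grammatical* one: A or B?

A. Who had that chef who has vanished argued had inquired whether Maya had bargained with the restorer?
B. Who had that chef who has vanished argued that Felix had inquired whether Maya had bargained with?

A

In B, the wh-phrase is extracted from inside a wh-island (introduced by "whether"), which blocks movement.
In A, the extraction path crosses only that-complement boundaries, which are transparent.
So A is grammatical.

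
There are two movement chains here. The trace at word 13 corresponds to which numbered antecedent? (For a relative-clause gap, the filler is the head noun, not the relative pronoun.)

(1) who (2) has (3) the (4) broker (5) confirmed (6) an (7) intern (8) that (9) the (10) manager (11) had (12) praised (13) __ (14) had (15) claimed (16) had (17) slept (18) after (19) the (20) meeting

7

The marked gap is inside the relative clause, the direct object of "praised".
Its filler is the head noun "intern" (via "that"), at word 7.
(The other dependency links word 1 to a gap after word 15.)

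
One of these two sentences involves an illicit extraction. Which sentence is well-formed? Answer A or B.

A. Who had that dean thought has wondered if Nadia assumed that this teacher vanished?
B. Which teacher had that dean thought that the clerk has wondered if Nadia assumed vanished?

In B, the wh-phrase is extracted from inside a wh-island (introduced by "if"), which blocks movement.
In A, the extraction path crosses only that-complement boundaries, which are transparent.
So A is grammatical.

A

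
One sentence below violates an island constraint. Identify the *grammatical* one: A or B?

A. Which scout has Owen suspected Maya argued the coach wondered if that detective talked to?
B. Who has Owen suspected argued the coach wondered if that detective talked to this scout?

B

In A, the wh-phrase is extracted from inside a wh-island (introduced by "if"), which blocks movement.
In B, the extraction path crosses only that-complement boundaries, which are transparent.
So B is grammatical.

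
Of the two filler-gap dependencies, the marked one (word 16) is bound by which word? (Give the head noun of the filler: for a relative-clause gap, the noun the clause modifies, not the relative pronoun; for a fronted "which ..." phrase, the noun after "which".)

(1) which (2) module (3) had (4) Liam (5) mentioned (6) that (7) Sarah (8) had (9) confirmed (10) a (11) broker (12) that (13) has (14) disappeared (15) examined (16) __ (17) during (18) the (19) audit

The marked gap is the direct object of "examined".
Its filler is the fronted wh-phrase "which module", at word 2.
(The other dependency links word 11 to a gap after word 12.)

2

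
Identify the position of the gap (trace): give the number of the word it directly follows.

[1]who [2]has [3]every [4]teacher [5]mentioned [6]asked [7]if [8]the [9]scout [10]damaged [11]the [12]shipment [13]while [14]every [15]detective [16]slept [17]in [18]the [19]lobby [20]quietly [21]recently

5

The displaced element is "who" (word 1).
It is linked across 1 clause boundary (Ø).
It functions as the subject of "asked", so the gap sits immediately after word 5 ("mentioned").
Base order: Every teacher has mentioned who asked if the scout damaged the shipment while every detective slept in the lobby quietly recently.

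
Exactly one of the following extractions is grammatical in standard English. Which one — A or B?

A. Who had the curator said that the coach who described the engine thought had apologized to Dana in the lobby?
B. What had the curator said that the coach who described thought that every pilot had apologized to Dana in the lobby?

A

In B, the wh-phrase is extracted from inside a complex-NP island (relative clause) (introduced by "who"), which blocks movement.
In A, the extraction path crosses only that-complement boundaries, which are transparent.
So A is grammatical.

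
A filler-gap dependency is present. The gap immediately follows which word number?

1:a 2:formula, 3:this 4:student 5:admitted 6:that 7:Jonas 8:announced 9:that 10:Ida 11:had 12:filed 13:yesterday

12

The displaced element is "a formula" (word 2).
It is linked across 2 clause boundaries (that → that).
It functions as the direct object of "filed", so the gap sits immediately after word 12 ("filed").
Base order: This student admitted that Jonas announced that Ida had filed a formula yesterday.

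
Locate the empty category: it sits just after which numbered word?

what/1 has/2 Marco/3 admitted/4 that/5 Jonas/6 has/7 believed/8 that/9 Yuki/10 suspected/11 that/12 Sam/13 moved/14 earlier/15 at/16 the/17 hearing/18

The displaced element is "what" (word 1).
It is linked across 3 clause boundaries (that → that → that).
It functions as the direct object of "moved", so the gap sits immediately after word 14 ("moved").
Base order: Marco has admitted that Jonas has believed that Yuki suspected that Sam moved what earlier at the hearing.

14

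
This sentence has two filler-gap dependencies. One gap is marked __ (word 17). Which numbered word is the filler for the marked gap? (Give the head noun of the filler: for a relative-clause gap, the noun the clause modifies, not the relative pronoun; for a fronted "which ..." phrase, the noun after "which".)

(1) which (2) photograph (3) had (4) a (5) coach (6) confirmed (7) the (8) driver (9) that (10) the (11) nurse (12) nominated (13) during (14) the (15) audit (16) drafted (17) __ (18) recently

2

The marked gap is the direct object of "drafted".
Its filler is the fronted wh-phrase "which photograph", at word 2.
(The other dependency links word 8 to a gap after word 12.)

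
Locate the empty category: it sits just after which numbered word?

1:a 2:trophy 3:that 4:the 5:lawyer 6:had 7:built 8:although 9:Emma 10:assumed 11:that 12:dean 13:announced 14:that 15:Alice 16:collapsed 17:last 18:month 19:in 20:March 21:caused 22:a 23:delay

7

The displaced element is "a trophy" (word 2).
It functions as the direct object of "built", so the gap sits immediately after word 7 ("built").
Base order: The lawyer had built a trophy although Emma assumed that dean announced that Alice collapsed last month in March.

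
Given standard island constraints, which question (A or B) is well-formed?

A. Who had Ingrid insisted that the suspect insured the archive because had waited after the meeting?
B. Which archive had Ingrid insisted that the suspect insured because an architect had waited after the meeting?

B

In A, the wh-phrase is extracted from inside an adjunct island (introduced by "because"), which blocks movement.
In B, the extraction path crosses only that-complement boundaries, which are transparent.
So B is grammatical.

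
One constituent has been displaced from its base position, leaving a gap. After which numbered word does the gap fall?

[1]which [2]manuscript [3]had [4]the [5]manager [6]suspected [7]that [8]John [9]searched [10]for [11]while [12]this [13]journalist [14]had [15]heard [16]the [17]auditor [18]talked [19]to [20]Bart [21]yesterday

The displaced element is "which manuscript" (word 2).
It is linked across 1 clause boundary (that).
It functions as the object of the preposition "for" of "searched", so the gap sits immediately after word 10 ("for").
Base order: The manager had suspected that John searched for which manuscript while this journalist had heard the auditor talked to Bart yesterday.

10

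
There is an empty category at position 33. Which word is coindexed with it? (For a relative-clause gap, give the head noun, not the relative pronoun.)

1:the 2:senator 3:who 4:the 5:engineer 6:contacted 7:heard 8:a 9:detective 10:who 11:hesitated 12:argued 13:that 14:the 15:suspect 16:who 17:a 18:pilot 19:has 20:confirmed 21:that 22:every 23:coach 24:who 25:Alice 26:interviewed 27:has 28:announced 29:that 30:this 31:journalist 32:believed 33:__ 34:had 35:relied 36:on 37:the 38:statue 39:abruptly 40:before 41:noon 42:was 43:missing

The gap at 33 is the subject of "relied", inside a relative clause.
The relative pronoun is "who" (word 16); it is bound by the head noun immediately before it.
Its filler is the head noun "suspect", at word 15.

15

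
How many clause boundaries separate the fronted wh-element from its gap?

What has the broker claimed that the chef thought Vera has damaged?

"what" is extracted from the object of "damaged".
Boundaries crossed, outermost first: [that], [Ø] — 2 in total.

2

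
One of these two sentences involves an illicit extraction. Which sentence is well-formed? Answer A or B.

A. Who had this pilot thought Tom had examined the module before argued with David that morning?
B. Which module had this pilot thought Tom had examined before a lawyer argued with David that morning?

In A, the wh-phrase is extracted from inside an adjunct island (introduced by "before"), which blocks movement.
In B, the extraction path crosses only that-complement boundaries, which are transparent.
So B is grammatical.

B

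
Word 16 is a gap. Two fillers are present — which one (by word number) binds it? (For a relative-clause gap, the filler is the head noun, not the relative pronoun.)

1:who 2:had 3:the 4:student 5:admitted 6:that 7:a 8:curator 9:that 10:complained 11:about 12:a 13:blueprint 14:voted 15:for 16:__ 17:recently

The marked gap is the object of the preposition "for" of "voted".
Its filler is the fronted wh-phrase "who", at word 1.
(The other dependency links word 8 to a gap after word 9.)

1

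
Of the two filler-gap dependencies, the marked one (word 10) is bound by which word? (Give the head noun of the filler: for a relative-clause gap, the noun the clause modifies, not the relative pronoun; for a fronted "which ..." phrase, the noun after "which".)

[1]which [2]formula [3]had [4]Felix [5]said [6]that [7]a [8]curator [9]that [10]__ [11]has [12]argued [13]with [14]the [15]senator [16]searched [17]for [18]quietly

8

The marked gap is inside the relative clause, the subject of "argued".
Its filler is the head noun "curator" (via "that"), at word 8.
(The other dependency links word 2 to a gap after word 17.)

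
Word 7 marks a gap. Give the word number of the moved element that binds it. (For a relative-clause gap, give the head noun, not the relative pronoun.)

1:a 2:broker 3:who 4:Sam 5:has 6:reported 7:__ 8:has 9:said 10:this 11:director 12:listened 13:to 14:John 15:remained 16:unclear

2

The gap at 7 is the subject of "said", inside a relative clause.
The relative pronoun is "who" (word 3); it is bound by the head noun immediately before it.
Its filler is the head noun "broker", at word 2.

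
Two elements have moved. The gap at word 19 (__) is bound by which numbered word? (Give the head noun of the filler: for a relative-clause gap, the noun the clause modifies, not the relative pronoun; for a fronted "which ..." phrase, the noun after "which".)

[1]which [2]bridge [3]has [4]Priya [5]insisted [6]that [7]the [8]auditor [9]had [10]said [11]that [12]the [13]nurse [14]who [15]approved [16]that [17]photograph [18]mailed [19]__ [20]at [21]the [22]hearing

The marked gap is the direct object of "mailed".
Its filler is the fronted wh-phrase "which bridge", at word 2.
(The other dependency links word 13 to a gap after word 14.)

2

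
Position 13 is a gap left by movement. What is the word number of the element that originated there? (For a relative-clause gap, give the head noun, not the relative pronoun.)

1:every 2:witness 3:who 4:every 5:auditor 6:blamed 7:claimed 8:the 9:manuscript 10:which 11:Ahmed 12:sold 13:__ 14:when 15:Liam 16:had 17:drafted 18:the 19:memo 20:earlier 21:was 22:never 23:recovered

The gap at 13 is the object of "sold", inside a relative clause.
The relative pronoun is "which" (word 10); it is bound by the head noun immediately before it.
Its filler is the head noun "manuscript", at word 9.

9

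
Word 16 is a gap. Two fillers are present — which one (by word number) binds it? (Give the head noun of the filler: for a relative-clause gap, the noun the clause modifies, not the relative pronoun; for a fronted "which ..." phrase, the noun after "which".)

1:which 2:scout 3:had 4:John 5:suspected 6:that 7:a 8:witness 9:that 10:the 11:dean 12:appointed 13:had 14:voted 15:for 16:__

The marked gap is the object of the preposition "for" of "voted".
Its filler is the fronted wh-phrase "which scout", at word 2.
(The other dependency links word 8 to a gap after word 12.)

2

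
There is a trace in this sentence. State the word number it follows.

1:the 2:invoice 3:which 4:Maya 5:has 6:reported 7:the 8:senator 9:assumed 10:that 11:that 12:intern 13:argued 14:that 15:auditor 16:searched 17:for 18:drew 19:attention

17

The displaced element is "the invoice" (word 2).
It is linked across 3 clause boundaries (Ø → that → Ø).
It functions as the object of the preposition "for" of "searched", so the gap sits immediately after word 17 ("for").
Base order: Maya has reported the senator assumed that that intern argued that auditor searched for the invoice.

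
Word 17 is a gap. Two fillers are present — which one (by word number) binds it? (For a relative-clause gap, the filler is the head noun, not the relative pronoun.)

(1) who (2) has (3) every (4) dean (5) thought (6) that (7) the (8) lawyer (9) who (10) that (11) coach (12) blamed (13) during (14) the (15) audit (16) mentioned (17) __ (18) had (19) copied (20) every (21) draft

1

The marked gap is the subject of "copied".
Its filler is the fronted wh-phrase "who", at word 1.
(The other dependency links word 8 to a gap after word 12.)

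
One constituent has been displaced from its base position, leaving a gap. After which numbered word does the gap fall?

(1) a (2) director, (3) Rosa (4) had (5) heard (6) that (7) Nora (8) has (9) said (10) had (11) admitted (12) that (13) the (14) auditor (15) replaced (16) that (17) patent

9

The displaced element is "a director" (word 2).
It is linked across 2 clause boundaries (that → Ø).
It functions as the subject of "admitted", so the gap sits immediately after word 9 ("said").
Base order: Rosa had heard that Nora has said that a director had admitted that the auditor replaced that patent.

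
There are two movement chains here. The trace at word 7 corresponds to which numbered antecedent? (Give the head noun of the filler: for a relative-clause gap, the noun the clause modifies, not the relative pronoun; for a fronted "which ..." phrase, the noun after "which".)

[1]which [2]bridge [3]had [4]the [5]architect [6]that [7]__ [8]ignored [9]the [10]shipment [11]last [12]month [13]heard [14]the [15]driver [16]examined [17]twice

The marked gap is inside the relative clause, the subject of "ignored".
Its filler is the head noun "architect" (via "that"), at word 5.
(The other dependency links word 2 to a gap after word 16.)

5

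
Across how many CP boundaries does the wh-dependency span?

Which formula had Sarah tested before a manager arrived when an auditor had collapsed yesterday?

0

"which formula" originates inside the matrix clause — no clause boundary is crossed.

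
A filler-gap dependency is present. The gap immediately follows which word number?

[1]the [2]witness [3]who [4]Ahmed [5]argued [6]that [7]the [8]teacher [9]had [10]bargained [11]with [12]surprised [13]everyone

11

The displaced element is "the witness" (word 2).
It is linked across 1 clause boundary (that).
It functions as the object of the preposition "with" of "bargained", so the gap sits immediately after word 11 ("with").
Base order: Ahmed argued that the teacher had bargained with the witness.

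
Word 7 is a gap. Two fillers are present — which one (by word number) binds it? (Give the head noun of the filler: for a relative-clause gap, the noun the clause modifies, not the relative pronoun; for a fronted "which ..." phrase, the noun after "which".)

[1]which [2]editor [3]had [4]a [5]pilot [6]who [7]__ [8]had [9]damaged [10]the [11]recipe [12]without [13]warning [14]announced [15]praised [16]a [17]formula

The marked gap is inside the relative clause, the subject of "damaged".
Its filler is the head noun "pilot" (via "who"), at word 5.
(The other dependency links word 2 to a gap after word 14.)

5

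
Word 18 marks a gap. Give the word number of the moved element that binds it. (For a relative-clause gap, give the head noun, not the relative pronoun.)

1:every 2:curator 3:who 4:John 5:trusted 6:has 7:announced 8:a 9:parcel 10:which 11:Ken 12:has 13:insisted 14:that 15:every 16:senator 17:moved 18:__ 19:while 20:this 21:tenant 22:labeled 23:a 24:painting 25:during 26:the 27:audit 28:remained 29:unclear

The gap at 18 is the object of "moved", inside a relative clause.
The relative pronoun is "which" (word 10); it is bound by the head noun immediately before it.
Its filler is the head noun "parcel", at word 9.

9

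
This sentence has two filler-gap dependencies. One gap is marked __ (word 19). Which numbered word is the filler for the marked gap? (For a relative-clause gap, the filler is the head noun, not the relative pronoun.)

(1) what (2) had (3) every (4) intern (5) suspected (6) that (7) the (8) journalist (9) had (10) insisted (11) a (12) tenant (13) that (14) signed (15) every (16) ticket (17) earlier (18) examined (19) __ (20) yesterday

1

The marked gap is the direct object of "examined".
Its filler is the fronted wh-phrase "what", at word 1.
(The other dependency links word 12 to a gap after word 13.)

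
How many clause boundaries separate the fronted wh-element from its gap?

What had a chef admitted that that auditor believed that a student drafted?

"what" is extracted from the object of "drafted".
Boundaries crossed, outermost first: [that], [that] — 2 in total.

2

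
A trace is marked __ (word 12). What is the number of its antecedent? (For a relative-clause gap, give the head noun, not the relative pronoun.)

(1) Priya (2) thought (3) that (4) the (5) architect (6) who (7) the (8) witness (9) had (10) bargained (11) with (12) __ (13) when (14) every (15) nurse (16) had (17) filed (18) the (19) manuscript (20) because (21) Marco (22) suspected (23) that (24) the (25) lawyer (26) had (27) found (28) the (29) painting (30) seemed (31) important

The gap at 12 is the prepositional object of "bargained", inside a relative clause.
The relative pronoun is "who" (word 6); it is bound by the head noun immediately before it.
Its filler is the head noun "architect", at word 5.

5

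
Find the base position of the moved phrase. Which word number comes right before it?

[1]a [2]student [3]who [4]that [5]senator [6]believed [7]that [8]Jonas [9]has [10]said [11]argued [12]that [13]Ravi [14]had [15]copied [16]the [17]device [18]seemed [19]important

The displaced element is "a student" (word 2).
It is linked across 2 clause boundaries (that → Ø).
It functions as the subject of "argued", so the gap sits immediately after word 10 ("said").
Base order: That senator believed that Jonas has said that a student argued that Ravi had copied the device.

10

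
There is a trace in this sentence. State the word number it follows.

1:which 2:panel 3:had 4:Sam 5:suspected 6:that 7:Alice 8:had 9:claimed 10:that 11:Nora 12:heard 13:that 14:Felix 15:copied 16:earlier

15

The displaced element is "which panel" (word 2).
It is linked across 3 clause boundaries (that → that → that).
It functions as the direct object of "copied", so the gap sits immediately after word 15 ("copied").
Base order: Sam had suspected that Alice had claimed that Nora heard that Felix copied which panel earlier.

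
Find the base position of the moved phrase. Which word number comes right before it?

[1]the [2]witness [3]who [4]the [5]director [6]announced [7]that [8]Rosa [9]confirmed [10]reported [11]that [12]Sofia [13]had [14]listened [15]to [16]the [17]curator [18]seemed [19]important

The displaced element is "the witness" (word 2).
It is linked across 2 clause boundaries (that → Ø).
It functions as the subject of "reported", so the gap sits immediately after word 9 ("confirmed").
Base order: The director announced that Rosa confirmed the witness reported that Sofia had listened to the curator.

9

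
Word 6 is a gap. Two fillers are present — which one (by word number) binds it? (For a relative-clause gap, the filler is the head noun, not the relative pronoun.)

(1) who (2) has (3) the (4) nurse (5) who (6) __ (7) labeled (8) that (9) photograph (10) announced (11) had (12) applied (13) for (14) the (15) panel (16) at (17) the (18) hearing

4

The marked gap is inside the relative clause, the subject of "labeled".
Its filler is the head noun "nurse" (via "who"), at word 4.
(The other dependency links word 1 to a gap after word 10.)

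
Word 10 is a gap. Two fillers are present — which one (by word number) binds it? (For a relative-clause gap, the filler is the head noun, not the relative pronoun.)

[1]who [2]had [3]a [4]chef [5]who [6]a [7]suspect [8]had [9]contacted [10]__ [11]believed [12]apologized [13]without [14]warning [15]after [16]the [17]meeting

4

The marked gap is inside the relative clause, the direct object of "contacted".
Its filler is the head noun "chef" (via "who"), at word 4.
(The other dependency links word 1 to a gap after word 11.)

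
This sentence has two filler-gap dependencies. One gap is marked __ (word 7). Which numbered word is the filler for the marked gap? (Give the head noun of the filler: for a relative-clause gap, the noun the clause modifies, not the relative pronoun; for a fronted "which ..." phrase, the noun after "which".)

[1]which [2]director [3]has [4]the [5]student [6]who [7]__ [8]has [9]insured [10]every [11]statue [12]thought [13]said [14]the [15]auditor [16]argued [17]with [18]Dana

The marked gap is inside the relative clause, the subject of "insured".
Its filler is the head noun "student" (via "who"), at word 5.
(The other dependency links word 2 to a gap after word 12.)

5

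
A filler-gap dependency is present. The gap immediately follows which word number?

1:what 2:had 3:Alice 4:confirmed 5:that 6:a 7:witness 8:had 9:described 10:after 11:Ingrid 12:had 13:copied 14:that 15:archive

The displaced element is "what" (word 1).
It is linked across 1 clause boundary (that).
It functions as the direct object of "described", so the gap sits immediately after word 9 ("described").
Base order: Alice had confirmed that a witness had described what after Ingrid had copied that archive.

9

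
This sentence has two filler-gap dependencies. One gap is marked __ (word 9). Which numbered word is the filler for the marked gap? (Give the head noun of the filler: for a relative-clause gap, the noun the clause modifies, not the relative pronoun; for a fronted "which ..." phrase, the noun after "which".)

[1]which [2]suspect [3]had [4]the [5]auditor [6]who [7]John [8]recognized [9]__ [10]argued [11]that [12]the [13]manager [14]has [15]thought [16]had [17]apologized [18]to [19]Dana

5

The marked gap is inside the relative clause, the direct object of "recognized".
Its filler is the head noun "auditor" (via "who"), at word 5.
(The other dependency links word 2 to a gap after word 15.)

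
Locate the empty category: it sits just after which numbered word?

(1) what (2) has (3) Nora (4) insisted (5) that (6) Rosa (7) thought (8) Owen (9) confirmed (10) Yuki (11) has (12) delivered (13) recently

The displaced element is "what" (word 1).
It is linked across 3 clause boundaries (that → Ø → Ø).
It functions as the direct object of "delivered", so the gap sits immediately after word 12 ("delivered").
Base order: Nora has insisted that Rosa thought Owen confirmed Yuki has delivered what recently.

12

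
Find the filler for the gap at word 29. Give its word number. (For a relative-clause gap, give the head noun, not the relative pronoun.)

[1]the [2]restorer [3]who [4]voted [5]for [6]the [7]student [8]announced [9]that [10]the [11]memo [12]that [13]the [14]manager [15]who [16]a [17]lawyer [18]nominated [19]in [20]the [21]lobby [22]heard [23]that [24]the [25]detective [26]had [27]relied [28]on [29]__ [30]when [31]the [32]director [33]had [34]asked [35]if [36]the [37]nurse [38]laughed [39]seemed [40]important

The gap at 29 is the prepositional object of "relied", inside a relative clause.
The relative pronoun is "that" (word 12); it is bound by the head noun immediately before it.
Its filler is the head noun "memo", at word 11.

11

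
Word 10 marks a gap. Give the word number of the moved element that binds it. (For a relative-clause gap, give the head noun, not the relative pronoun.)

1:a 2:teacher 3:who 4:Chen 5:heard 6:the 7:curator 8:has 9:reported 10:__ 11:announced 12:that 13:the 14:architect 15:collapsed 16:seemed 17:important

2

The gap at 10 is the subject of "announced", inside a relative clause.
The relative pronoun is "who" (word 3); it is bound by the head noun immediately before it.
Its filler is the head noun "teacher", at word 2.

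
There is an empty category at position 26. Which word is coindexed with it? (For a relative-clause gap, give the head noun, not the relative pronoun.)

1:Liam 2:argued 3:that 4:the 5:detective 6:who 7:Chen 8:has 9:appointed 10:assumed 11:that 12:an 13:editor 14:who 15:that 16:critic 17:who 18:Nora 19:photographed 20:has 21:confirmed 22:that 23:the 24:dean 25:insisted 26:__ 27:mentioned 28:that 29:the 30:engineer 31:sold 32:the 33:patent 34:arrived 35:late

The gap at 26 is the subject of "mentioned", inside a relative clause.
The relative pronoun is "who" (word 14); it is bound by the head noun immediately before it.
Its filler is the head noun "editor", at word 13.

13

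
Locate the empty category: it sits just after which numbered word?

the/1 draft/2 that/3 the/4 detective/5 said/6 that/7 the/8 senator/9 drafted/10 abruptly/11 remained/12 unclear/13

10

The displaced element is "the draft" (word 2).
It is linked across 1 clause boundary (that).
It functions as the direct object of "drafted", so the gap sits immediately after word 10 ("drafted").
Base order: The detective said that the senator drafted the draft abruptly.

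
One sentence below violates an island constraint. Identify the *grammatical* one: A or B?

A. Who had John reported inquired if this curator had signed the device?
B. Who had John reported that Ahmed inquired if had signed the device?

In B, the wh-phrase is extracted from inside a wh-island (introduced by "if"), which blocks movement.
In A, the extraction path crosses only that-complement boundaries, which are transparent.
So A is grammatical.

A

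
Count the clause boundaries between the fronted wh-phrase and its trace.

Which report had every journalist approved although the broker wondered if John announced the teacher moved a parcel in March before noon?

0

"which report" originates inside the matrix clause — no clause boundary is crossed.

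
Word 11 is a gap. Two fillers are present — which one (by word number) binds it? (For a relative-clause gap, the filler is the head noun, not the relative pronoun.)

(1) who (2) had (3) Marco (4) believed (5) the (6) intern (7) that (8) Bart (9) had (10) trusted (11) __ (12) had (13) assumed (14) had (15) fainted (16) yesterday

6

The marked gap is inside the relative clause, the direct object of "trusted".
Its filler is the head noun "intern" (via "that"), at word 6.
(The other dependency links word 1 to a gap after word 13.)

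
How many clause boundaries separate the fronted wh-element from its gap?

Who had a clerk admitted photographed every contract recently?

"who" is extracted from the subject of "photographed".
Boundaries crossed, outermost first: [Ø] — 1 in total.

1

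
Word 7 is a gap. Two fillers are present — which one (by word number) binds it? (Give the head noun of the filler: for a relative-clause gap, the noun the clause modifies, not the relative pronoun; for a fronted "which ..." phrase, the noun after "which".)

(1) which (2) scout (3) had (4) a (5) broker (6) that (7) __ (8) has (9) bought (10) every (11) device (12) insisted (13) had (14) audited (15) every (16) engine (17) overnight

The marked gap is inside the relative clause, the subject of "bought".
Its filler is the head noun "broker" (via "that"), at word 5.
(The other dependency links word 2 to a gap after word 12.)

5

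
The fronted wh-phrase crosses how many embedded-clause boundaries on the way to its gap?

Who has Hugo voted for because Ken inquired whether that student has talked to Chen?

"who" originates inside the matrix clause — no clause boundary is crossed.

0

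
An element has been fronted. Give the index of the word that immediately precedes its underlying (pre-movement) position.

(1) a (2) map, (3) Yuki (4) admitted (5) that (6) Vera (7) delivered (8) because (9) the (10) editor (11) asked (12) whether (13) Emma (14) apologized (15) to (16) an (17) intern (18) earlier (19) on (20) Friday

7

The displaced element is "a map" (word 2).
It is linked across 1 clause boundary (that).
It functions as the direct object of "delivered", so the gap sits immediately after word 7 ("delivered").
Base order: Yuki admitted that Vera delivered a map because the editor asked whether Emma apologized to an intern earlier on Friday.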